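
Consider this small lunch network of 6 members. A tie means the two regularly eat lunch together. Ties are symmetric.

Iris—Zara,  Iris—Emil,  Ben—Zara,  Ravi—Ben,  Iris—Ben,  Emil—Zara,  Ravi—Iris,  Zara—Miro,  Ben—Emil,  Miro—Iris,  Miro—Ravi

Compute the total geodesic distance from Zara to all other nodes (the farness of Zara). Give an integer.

Distances from Zara: Ben:1, Emil:1, Iris:1, Miro:1, Ravi:2.
Sum = 1 + 1 + 1 + 1 + 2 = 6.

6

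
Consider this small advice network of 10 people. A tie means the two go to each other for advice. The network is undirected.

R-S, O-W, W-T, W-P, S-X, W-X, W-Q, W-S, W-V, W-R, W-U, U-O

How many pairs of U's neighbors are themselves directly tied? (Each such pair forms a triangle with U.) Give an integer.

1

U's neighbors: O and W.
Neighbor pairs that are themselves tied: U–O–W. Each forms one triangle with U, for 1 in total.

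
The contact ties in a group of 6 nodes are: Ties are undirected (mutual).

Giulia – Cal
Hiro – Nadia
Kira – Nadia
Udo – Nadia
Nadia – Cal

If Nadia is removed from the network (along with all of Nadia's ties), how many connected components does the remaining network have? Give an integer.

4

Without Nadia, the remaining ties split the others into: {Cal, Giulia}; {Hiro}; {Kira}; {Udo}.
That's 4 separate components.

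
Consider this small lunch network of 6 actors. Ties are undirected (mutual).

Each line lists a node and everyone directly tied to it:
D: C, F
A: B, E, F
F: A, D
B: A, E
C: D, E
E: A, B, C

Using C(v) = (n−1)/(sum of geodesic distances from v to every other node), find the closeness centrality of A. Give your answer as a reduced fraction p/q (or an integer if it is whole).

Distances from A: B:1, C:2, D:2, E:1, F:1. Sum = 7.
n = 6, so closeness = 5/7.

5/7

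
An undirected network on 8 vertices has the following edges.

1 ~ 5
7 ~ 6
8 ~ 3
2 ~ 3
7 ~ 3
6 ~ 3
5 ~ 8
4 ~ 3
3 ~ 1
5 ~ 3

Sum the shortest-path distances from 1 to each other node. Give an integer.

12

Distances from 1: 2:2, 3:1, 4:2, 5:1, 6:2, 7:2, 8:2.
Sum = 2 + 1 + 2 + 1 + 2 + 2 + 2 = 12.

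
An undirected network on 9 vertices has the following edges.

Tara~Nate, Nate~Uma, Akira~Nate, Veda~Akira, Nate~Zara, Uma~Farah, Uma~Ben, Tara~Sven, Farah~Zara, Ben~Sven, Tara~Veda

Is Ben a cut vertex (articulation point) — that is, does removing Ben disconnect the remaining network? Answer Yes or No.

Even without Ben, every remaining node can still reach every other (the residual graph is connected), so Ben is not a cut vertex.

No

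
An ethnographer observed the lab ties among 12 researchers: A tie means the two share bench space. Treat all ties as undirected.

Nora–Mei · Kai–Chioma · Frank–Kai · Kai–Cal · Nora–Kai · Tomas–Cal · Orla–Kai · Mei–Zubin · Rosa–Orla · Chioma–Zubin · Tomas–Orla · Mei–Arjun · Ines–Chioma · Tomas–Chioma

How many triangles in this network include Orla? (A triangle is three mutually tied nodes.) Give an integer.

0

Orla's neighbors are Kai, Rosa, and Tomas, but none of them are tied to each other, so no triangle contains Orla.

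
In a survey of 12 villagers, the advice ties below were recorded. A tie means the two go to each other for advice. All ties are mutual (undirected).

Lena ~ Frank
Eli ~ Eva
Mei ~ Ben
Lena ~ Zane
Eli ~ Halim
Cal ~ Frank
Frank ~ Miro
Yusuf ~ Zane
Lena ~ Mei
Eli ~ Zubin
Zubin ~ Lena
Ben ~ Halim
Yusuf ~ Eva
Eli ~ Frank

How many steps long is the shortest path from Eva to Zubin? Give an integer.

2

One shortest route is Eva – Eli – Zubin, which uses 2 edges, and Eva and Zubin are not directly tied, so nothing shorter exists. So d(Eva,Zubin) = 2.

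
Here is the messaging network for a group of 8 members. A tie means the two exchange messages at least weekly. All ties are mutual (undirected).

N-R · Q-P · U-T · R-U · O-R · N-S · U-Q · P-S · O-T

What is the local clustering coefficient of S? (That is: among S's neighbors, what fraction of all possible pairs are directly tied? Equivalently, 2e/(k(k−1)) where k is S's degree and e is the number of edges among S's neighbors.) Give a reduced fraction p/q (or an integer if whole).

S's neighbors: N and P (k = 2).
Possible neighbor pairs: C(2,2) = 1. Edges among them: none → e = 0.
Clustering(S) = 0/1.

0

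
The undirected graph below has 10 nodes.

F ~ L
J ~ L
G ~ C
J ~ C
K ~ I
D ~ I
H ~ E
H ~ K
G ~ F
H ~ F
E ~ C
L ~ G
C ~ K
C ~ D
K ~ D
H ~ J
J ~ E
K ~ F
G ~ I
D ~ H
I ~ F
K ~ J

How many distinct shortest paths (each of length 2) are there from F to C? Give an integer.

2

The shortest distance is 2. The length-2 paths are: F–G–C; F–K–C.
That gives 2 distinct shortest paths.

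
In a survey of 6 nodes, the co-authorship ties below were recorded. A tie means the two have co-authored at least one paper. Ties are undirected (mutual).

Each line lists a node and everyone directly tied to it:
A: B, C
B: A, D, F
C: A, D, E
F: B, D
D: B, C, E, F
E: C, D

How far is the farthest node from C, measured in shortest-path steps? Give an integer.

Distances from C: A:1, B:2, D:1, E:1, F:2.
The largest is 2 (to B and F), so the eccentricity of C is 2.

2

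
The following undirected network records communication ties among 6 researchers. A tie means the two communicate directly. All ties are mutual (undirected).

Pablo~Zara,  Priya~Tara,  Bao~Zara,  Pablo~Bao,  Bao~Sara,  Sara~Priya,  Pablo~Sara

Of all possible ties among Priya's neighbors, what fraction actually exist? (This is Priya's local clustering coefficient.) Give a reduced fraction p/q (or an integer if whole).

Priya's neighbors: Sara and Tara (k = 2).
Possible neighbor pairs: C(2,2) = 1. Edges among them: none → e = 0.
Clustering(Priya) = 0/1.

0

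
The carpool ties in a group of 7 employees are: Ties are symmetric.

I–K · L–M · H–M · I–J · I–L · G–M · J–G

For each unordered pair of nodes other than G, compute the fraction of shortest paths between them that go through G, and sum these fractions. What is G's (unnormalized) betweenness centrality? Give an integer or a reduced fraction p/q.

Pairs whose geodesics pass through G — H–J: 1; M–J: 1.
All other pairs contribute 0.
Summing the contributions gives betweenness(G) = 2.

2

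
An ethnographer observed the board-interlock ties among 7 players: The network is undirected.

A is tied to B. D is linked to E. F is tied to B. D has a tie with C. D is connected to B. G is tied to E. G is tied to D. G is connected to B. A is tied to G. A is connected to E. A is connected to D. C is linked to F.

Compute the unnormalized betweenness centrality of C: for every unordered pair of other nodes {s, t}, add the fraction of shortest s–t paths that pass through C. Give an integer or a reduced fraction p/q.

3/4

Pairs whose geodesics pass through C — D–F: 1/2; E–F: 1/4.
All other pairs contribute 0.
Summing the contributions gives betweenness(C) = 3/4.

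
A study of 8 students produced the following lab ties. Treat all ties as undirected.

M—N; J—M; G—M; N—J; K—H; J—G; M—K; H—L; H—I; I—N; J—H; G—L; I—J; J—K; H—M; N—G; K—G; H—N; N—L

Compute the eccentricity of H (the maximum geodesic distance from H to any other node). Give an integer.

Distances from H: G:2, I:1, J:1, K:1, L:1, M:1, N:1.
The largest is 2 (to G), so the eccentricity of H is 2.

2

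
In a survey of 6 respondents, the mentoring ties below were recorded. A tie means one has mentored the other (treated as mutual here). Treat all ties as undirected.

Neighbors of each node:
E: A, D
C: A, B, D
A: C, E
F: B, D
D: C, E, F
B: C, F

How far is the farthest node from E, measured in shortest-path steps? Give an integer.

3

Distances from E: A:1, B:3, C:2, D:1, F:2.
The largest is 3 (to B), so the eccentricity of E is 3.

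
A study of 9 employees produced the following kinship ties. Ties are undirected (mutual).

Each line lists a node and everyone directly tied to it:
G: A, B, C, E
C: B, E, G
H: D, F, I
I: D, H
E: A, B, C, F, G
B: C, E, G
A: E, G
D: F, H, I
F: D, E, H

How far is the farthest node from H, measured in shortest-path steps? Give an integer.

3

Distances from H: A:3, B:3, C:3, D:1, E:2, F:1, G:3, I:1.
The largest is 3 (to G, C, A, and B), so the eccentricity of H is 3.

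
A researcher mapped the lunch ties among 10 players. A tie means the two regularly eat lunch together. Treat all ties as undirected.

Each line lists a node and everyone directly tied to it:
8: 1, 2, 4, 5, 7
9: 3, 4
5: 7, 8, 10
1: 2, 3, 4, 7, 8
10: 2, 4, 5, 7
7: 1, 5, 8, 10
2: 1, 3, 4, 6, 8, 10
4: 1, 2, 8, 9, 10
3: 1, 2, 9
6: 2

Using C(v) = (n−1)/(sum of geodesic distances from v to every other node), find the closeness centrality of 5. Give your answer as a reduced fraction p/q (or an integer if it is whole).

1/2

Distances from 5: 1:2, 2:2, 3:3, 4:2, 6:3, 7:1, 8:1, 9:3, 10:1. Sum = 18.
n = 10, so closeness = 9/18 = 1/2.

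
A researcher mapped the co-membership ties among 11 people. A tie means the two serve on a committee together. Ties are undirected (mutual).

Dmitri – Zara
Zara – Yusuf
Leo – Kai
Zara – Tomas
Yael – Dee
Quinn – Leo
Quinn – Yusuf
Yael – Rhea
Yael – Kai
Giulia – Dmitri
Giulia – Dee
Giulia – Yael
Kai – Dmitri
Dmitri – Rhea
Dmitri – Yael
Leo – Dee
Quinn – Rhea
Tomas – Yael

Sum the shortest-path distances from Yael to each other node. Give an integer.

15

Distances from Yael: Dee:1, Dmitri:1, Giulia:1, Kai:1, Leo:2, Quinn:2, Rhea:1, Tomas:1, Yusuf:3, Zara:2.
Sum = 1 + 1 + 1 + 1 + 2 + 2 + 1 + 1 + 3 + 2 = 15.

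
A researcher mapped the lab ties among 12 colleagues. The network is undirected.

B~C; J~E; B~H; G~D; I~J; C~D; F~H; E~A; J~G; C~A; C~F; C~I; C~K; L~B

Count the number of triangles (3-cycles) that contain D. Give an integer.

D's neighbors are C and G, but none of them are tied to each other, so no triangle contains D.

0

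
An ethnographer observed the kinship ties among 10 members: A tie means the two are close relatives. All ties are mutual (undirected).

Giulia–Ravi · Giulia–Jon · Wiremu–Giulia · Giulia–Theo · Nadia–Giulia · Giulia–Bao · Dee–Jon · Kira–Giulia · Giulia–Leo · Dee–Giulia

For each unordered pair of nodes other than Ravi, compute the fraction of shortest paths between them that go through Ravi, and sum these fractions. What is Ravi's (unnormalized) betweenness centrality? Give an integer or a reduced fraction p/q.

No shortest path between any pair of other nodes passes through Ravi.
Summing the contributions gives betweenness(Ravi) = 0.

0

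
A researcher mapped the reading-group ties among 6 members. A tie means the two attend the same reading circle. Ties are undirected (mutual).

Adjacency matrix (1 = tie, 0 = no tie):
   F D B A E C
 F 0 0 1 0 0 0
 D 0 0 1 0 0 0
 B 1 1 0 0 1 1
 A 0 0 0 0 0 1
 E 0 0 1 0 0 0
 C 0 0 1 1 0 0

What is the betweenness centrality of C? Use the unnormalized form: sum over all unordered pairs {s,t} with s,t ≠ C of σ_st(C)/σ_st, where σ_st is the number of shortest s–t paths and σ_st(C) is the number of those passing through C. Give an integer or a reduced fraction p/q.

Pairs whose geodesics pass through C — F–A: 1; D–A: 1; B–A: 1; A–E: 1.
All other pairs contribute 0.
Summing the contributions gives betweenness(C) = 4.

4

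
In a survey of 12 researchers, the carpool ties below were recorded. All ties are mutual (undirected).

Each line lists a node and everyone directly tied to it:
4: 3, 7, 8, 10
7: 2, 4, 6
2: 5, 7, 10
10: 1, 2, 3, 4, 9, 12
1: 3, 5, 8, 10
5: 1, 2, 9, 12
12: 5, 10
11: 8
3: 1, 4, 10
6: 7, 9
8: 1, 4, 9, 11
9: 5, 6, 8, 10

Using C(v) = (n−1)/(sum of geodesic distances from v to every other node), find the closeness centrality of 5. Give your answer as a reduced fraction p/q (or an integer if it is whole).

11/20

Distances from 5: 1:1, 2:1, 3:2, 4:3, 6:2, 7:2, 8:2, 9:1, 10:2, 11:3, 12:1. Sum = 20.
n = 12, so closeness = 11/20.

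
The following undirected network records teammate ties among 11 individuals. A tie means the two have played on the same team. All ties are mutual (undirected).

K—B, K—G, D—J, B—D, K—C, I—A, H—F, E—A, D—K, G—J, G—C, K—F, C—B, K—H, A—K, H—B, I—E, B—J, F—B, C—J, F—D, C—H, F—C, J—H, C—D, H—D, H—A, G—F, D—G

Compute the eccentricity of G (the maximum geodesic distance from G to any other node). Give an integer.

3

Distances from G: A:2, B:2, C:1, D:1, E:3, F:1, H:2, I:3, J:1, K:1.
The largest is 3 (to E and I), so the eccentricity of G is 3.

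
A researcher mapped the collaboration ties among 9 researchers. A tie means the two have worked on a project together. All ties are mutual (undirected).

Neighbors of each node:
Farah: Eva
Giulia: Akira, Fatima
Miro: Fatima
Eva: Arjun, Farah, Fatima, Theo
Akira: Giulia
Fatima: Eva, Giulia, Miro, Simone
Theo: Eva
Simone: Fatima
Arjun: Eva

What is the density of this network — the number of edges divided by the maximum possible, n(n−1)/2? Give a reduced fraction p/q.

There are 8 edges and 9 nodes, so the maximum possible is C(9,2) = 36.
Density = 8/36 = 2/9.

2/9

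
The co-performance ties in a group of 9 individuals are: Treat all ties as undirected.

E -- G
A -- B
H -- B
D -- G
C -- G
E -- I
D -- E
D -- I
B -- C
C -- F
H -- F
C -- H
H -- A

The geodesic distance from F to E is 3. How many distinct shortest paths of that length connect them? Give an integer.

The shortest distance is 3, and the only length-3 path is F–C–G–E. So there is exactly 1 shortest path.

1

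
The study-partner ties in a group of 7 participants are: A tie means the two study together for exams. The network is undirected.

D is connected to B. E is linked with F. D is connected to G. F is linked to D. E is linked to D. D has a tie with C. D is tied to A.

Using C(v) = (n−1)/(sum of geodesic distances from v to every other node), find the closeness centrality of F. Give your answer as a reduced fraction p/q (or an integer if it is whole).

3/5

Distances from F: A:2, B:2, C:2, D:1, E:1, G:2. Sum = 10.
n = 7, so closeness = 6/10 = 3/5.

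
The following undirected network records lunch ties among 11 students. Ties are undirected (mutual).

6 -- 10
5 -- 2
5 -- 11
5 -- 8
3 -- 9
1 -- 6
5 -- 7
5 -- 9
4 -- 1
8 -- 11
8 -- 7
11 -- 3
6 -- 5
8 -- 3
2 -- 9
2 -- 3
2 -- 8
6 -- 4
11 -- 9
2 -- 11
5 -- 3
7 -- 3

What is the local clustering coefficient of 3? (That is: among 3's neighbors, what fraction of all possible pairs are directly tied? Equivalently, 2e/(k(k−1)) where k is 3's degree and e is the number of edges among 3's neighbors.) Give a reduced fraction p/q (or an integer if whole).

3's neighbors: 2, 5, 7, 8, 9, and 11 (k = 6).
Possible neighbor pairs: C(6,2) = 15. Edges among them: 2–5, 2–8, 2–9, 2–11, 5–7, 5–8, 5–9, 5–11, 7–8, 8–11, 9–11 → e = 11.
Clustering(3) = 11/15.

11/15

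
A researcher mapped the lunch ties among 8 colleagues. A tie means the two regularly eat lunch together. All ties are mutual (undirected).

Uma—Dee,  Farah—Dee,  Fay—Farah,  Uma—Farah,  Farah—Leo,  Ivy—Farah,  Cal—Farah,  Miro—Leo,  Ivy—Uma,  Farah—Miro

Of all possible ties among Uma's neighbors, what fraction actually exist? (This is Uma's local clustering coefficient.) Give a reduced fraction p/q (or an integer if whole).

2/3

Uma's neighbors: Dee, Farah, and Ivy (k = 3).
Possible neighbor pairs: C(3,2) = 3. Edges among them: Dee–Farah, Farah–Ivy → e = 2.
Clustering(Uma) = 2/3.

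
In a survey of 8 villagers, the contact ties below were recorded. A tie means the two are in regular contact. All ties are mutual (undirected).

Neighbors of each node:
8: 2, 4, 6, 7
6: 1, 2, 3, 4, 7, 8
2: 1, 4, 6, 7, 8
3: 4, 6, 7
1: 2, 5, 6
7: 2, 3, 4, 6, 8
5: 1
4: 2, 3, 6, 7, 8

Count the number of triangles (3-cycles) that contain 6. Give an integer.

6's neighbors: 1, 2, 3, 4, 7, and 8.
Neighbor pairs that are themselves tied: 6–1–2; 6–2–4; 6–2–7; 6–2–8; 6–3–4; 6–3–7; 6–4–7; 6–4–8; 6–7–8. Each forms one triangle with 6, for 9 in total.

9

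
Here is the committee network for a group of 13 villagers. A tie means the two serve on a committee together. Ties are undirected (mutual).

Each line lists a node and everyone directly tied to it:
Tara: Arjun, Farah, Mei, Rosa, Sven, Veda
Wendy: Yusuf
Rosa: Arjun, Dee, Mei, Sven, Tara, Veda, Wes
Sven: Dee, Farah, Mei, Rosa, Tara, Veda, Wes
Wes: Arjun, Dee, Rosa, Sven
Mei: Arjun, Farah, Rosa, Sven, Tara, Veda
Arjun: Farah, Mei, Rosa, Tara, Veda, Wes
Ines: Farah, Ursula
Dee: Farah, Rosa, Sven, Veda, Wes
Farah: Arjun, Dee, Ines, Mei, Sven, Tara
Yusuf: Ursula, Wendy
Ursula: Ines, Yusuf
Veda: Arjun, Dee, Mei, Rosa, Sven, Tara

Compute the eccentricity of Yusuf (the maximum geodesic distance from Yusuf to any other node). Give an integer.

5

Distances from Yusuf: Arjun:4, Dee:4, Farah:3, Ines:2, Mei:4, Rosa:5, Sven:4, Tara:4, Ursula:1, Veda:5, Wendy:1, Wes:5.
The largest is 5 (to Veda, Rosa, and Wes), so the eccentricity of Yusuf is 5.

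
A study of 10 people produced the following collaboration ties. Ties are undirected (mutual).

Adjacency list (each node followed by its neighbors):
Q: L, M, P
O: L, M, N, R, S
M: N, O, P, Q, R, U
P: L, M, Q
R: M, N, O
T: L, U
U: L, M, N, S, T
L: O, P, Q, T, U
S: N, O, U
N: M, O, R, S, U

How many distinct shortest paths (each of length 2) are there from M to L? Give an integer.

4

The shortest distance is 2. The length-2 paths are: M–U–L; M–P–L; M–Q–L; M–O–L.
That gives 4 distinct shortest paths.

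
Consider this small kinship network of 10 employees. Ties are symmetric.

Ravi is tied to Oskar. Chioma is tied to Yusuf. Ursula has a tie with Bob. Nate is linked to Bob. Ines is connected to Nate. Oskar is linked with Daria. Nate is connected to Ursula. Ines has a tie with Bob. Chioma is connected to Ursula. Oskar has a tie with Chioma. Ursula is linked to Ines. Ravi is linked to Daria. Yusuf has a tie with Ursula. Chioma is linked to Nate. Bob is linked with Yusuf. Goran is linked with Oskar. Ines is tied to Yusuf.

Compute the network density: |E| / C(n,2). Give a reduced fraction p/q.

17/45

There are 17 edges and 10 nodes, so the maximum possible is C(10,2) = 45.
Density = 17/45.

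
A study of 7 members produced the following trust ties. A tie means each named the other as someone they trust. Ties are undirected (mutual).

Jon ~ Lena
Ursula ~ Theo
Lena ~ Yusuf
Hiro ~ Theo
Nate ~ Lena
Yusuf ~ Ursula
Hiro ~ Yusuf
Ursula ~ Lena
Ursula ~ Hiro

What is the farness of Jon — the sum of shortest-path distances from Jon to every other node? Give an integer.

13

Distances from Jon: Hiro:3, Lena:1, Nate:2, Theo:3, Ursula:2, Yusuf:2.
Sum = 3 + 1 + 2 + 3 + 2 + 2 = 13.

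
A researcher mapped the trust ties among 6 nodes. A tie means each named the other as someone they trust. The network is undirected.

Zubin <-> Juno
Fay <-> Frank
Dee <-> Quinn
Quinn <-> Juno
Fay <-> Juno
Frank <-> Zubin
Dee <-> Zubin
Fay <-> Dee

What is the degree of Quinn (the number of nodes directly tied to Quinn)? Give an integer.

2

Quinn is directly tied to Dee and Juno. That is 2 neighbors, so the degree of Quinn is 2.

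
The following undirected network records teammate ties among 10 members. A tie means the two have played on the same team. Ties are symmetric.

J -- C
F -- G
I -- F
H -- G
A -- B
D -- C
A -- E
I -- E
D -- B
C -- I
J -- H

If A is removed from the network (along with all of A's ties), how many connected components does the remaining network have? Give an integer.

1

A's neighbors (B and E) remain reachable from one another through other ties, so the rest of the network stays in one piece.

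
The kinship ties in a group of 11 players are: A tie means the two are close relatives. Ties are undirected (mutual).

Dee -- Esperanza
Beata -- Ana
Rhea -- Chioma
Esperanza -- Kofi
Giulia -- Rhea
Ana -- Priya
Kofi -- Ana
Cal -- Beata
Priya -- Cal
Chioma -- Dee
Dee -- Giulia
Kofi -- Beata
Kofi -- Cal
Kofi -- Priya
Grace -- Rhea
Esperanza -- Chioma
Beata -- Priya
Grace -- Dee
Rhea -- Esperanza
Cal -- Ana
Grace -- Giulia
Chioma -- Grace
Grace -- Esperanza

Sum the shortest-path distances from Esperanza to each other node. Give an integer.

Distances from Esperanza: Ana:2, Beata:2, Cal:2, Chioma:1, Dee:1, Giulia:2, Grace:1, Kofi:1, Priya:2, Rhea:1.
Sum = 2 + 2 + 2 + 1 + 1 + 2 + 1 + 1 + 2 + 1 = 15.

15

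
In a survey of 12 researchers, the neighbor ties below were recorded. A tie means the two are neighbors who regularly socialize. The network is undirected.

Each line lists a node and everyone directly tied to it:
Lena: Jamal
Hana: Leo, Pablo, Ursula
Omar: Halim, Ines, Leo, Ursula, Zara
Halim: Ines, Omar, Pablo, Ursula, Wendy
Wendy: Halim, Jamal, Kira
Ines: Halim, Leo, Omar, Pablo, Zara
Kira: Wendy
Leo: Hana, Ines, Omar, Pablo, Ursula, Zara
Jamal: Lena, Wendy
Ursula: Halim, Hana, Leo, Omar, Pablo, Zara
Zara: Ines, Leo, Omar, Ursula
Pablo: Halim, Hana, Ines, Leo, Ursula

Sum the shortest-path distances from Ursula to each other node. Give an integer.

20

Distances from Ursula: Halim:1, Hana:1, Ines:2, Jamal:3, Kira:3, Lena:4, Leo:1, Omar:1, Pablo:1, Wendy:2, Zara:1.
Sum = 1 + 1 + 2 + 3 + 3 + 4 + 1 + 1 + 1 + 2 + 1 = 20.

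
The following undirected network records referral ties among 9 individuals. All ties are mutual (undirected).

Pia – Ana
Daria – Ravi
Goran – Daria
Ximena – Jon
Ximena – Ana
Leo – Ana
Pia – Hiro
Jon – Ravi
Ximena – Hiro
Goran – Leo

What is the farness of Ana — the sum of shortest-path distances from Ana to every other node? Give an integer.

Distances from Ana: Daria:3, Goran:2, Hiro:2, Jon:2, Leo:1, Pia:1, Ravi:3, Ximena:1.
Sum = 3 + 2 + 2 + 2 + 1 + 1 + 3 + 1 = 15.

15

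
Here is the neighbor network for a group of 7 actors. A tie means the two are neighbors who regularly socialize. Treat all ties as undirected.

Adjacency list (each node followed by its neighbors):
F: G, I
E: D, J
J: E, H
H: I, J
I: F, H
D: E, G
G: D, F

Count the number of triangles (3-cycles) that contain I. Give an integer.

I's neighbors are F and H, but none of them are tied to each other, so no triangle contains I.

0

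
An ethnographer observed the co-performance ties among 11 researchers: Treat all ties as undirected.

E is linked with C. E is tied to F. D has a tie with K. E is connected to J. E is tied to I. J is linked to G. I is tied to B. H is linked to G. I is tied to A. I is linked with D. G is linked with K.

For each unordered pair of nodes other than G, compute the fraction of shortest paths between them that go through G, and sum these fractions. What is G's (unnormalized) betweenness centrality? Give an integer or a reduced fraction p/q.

Pairs whose geodesics pass through G — F–K: 1/2; F–H: 1; E–K: 1/2; E–H: 1; D–J: 1/2; D–H: 1; J–K: 1; J–H: 1; C–K: 1/2; C–H: 1; A–H: 2/2; K–H: 1; I–H: 2/2; H–B: 2/2.
All other pairs contribute 0.
Summing the contributions gives betweenness(G) = 12.

12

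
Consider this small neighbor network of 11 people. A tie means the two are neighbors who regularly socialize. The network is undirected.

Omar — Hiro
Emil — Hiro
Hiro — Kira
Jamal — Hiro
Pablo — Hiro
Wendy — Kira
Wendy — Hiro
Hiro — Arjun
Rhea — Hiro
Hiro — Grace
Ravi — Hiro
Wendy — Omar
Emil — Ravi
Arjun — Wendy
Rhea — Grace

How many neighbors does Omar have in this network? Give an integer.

2

Omar is directly tied to Hiro and Wendy. That is 2 neighbors, so the degree of Omar is 2.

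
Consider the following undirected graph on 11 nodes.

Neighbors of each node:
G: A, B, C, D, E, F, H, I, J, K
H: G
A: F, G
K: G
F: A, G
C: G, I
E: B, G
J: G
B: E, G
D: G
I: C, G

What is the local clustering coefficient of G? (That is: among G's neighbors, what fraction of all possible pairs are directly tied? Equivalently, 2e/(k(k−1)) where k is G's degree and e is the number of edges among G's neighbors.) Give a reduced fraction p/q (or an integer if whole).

1/15

G's neighbors: A, B, C, D, E, F, H, I, J, and K (k = 10).
Possible neighbor pairs: C(10,2) = 45. Edges among them: A–F, B–E, C–I → e = 3.
Clustering(G) = 3/45 = 1/15.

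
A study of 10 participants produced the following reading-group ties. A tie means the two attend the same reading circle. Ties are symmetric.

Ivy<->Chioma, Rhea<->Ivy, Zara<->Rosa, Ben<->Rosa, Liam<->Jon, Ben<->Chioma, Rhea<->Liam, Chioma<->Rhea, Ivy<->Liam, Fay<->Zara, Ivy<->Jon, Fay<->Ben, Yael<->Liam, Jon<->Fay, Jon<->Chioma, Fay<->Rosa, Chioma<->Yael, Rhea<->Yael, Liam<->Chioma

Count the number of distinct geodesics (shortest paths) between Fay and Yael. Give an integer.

3

The shortest distance is 3. The length-3 paths are: Fay–Jon–Chioma–Yael; Fay–Ben–Chioma–Yael; Fay–Jon–Liam–Yael.
That gives 3 distinct shortest paths.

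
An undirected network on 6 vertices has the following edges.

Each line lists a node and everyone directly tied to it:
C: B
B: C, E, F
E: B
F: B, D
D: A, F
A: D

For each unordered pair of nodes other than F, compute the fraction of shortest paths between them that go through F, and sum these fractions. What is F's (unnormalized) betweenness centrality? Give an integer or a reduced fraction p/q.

6

Pairs whose geodesics pass through F — A–C: 1; A–E: 1; A–B: 1; C–D: 1; E–D: 1; B–D: 1.
All other pairs contribute 0.
Summing the contributions gives betweenness(F) = 6.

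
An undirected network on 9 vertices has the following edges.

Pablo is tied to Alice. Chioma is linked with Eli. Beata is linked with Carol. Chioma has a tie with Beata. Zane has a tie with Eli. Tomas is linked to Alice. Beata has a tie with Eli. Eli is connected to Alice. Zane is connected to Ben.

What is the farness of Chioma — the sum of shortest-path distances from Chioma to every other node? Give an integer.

17

Distances from Chioma: Alice:2, Beata:1, Ben:3, Carol:2, Eli:1, Pablo:3, Tomas:3, Zane:2.
Sum = 2 + 1 + 3 + 2 + 1 + 3 + 3 + 2 = 17.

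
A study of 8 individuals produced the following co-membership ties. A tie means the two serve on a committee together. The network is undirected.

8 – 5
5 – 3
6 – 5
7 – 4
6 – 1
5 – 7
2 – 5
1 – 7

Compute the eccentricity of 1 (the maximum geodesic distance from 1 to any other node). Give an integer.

Distances from 1: 2:3, 3:3, 4:2, 5:2, 6:1, 7:1, 8:3.
The largest is 3 (to 2, 3, and 8), so the eccentricity of 1 is 3.

3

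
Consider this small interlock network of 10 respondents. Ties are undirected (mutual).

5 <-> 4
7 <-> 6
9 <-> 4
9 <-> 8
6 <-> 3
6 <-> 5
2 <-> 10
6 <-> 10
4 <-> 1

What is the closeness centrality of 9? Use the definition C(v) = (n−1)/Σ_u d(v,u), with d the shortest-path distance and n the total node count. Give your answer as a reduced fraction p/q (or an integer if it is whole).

9/26

Distances from 9: 1:2, 2:5, 3:4, 4:1, 5:2, 6:3, 7:4, 8:1, 10:4. Sum = 26.
n = 10, so closeness = 9/26.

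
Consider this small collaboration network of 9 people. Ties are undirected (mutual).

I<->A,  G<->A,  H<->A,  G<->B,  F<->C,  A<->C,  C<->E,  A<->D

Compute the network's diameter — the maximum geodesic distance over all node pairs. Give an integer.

Eccentricity of each node (its greatest distance to any other): A:2, B:4, C:3, D:3, E:4, F:4, G:3, H:3, I:3.
The maximum eccentricity is 4, realized for instance by the pair B–E via B – G – A – C – E. So the diameter is 4.

4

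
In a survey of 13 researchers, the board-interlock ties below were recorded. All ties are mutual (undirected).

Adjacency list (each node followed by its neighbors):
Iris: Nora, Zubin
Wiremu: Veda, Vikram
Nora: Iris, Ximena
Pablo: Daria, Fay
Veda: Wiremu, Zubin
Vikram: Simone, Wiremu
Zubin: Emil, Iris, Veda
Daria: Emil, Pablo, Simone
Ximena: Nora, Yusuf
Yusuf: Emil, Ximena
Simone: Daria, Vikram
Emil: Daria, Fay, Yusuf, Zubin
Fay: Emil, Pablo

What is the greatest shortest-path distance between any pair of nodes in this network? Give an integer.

5

Eccentricity of each node (its greatest distance to any other): Daria:4, Emil:3, Fay:4, Iris:4, Nora:5, Pablo:5, Simone:5, Veda:4, Vikram:5, Wiremu:5, Ximena:5, Yusuf:4, Zubin:3.
The maximum eccentricity is 5, realized for instance by the pair Ximena–Wiremu via Ximena – Nora – Iris – Zubin – Veda – Wiremu. So the diameter is 5.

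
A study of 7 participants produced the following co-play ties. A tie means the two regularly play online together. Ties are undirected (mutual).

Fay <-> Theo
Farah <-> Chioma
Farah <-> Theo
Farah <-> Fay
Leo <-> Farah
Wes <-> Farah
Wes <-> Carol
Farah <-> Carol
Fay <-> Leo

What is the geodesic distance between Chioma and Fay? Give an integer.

2

One shortest route is Chioma – Farah – Fay, which uses 2 edges, and Chioma and Fay are not directly tied, so nothing shorter exists. So d(Chioma,Fay) = 2.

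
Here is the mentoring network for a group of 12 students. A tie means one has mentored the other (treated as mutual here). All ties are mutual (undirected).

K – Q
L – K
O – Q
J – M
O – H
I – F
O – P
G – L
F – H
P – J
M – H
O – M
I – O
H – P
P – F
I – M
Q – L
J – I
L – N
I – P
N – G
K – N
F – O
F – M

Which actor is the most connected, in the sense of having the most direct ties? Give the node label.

O

Degrees — F:5, G:2, H:4, I:5, J:3, K:3, L:4, M:5, N:3, O:6, P:5, Q:3.
The maximum is 6, attained only by O.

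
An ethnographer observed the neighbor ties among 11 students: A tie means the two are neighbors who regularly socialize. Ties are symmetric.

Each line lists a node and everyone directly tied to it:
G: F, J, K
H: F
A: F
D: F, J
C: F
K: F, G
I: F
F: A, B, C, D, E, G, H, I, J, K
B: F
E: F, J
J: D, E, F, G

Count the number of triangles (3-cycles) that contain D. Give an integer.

D's neighbors: F and J.
Neighbor pairs that are themselves tied: D–F–J. Each forms one triangle with D, for 1 in total.

1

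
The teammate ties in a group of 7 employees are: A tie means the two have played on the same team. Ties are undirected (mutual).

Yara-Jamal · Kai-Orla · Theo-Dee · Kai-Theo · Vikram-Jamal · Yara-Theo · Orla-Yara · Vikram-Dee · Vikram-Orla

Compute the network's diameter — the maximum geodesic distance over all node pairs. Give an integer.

3

Eccentricity of each node (its greatest distance to any other): Dee:2, Jamal:3, Kai:3, Orla:2, Theo:2, Vikram:2, Yara:2.
The maximum eccentricity is 3, realized for instance by the pair Jamal–Kai via Jamal – Yara – Theo – Kai. So the diameter is 3.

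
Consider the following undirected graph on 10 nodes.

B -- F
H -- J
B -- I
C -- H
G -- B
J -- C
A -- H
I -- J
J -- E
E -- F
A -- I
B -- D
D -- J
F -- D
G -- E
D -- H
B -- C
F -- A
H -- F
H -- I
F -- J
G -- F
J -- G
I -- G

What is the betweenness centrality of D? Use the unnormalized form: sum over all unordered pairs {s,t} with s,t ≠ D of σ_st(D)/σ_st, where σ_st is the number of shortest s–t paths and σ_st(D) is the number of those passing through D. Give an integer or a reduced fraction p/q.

Pairs whose geodesics pass through D — B–J: 1/5; B–H: 1/4.
All other pairs contribute 0.
Summing the contributions gives betweenness(D) = 9/20.

9/20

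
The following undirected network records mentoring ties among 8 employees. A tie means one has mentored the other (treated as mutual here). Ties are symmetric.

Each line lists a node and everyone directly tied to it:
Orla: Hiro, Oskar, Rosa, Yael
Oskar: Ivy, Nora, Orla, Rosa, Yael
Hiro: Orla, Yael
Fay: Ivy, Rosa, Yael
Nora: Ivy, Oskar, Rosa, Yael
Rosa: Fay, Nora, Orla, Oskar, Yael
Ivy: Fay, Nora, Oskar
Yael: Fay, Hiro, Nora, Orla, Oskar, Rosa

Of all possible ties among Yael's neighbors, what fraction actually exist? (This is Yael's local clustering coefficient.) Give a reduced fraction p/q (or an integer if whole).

Yael's neighbors: Fay, Hiro, Nora, Orla, Oskar, and Rosa (k = 6).
Possible neighbor pairs: C(6,2) = 15. Edges among them: Fay–Rosa, Hiro–Orla, Nora–Oskar, Nora–Rosa, Orla–Oskar, Orla–Rosa, Oskar–Rosa → e = 7.
Clustering(Yael) = 7/15.

7/15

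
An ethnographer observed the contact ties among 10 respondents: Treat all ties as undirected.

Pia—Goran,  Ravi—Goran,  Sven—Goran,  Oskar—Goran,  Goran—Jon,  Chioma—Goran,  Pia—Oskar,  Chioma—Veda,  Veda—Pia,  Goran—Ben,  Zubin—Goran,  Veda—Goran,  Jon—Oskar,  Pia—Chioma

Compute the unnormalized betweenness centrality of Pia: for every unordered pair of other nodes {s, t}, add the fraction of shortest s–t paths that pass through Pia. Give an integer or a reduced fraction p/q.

1

Pairs whose geodesics pass through Pia — Oskar–Chioma: 1/2; Oskar–Veda: 1/2.
All other pairs contribute 0.
Summing the contributions gives betweenness(Pia) = 1.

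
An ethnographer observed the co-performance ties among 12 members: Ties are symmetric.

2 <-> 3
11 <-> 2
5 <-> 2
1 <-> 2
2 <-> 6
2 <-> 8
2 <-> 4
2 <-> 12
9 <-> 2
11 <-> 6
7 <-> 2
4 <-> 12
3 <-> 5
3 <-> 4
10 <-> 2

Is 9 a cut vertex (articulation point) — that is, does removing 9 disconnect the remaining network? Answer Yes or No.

Even without 9, every remaining node can still reach every other (the residual graph is connected), so 9 is not a cut vertex.

No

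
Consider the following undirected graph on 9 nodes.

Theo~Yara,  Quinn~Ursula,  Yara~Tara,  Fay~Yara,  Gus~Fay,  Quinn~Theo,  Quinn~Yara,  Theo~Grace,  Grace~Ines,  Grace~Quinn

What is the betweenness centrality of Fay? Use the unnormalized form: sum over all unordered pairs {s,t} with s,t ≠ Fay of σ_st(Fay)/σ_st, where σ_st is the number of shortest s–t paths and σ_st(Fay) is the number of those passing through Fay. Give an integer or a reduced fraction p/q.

Pairs whose geodesics pass through Fay — Grace–Gus: 2/2; Yara–Gus: 1; Quinn–Gus: 1; Tara–Gus: 1; Ursula–Gus: 1; Gus–Theo: 1; Gus–Ines: 2/2.
All other pairs contribute 0.
Summing the contributions gives betweenness(Fay) = 7.

7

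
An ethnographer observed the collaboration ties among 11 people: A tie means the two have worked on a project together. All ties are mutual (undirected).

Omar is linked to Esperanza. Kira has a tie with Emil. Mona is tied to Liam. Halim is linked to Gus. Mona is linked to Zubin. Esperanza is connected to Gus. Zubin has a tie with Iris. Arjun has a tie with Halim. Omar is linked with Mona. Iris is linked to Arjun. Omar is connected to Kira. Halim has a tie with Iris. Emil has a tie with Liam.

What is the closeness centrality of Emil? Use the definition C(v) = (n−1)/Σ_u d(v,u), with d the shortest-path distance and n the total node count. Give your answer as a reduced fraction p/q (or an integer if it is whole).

Distances from Emil: Arjun:5, Esperanza:3, Gus:4, Halim:5, Iris:4, Kira:1, Liam:1, Mona:2, Omar:2, Zubin:3. Sum = 30.
n = 11, so closeness = 10/30 = 1/3.

1/3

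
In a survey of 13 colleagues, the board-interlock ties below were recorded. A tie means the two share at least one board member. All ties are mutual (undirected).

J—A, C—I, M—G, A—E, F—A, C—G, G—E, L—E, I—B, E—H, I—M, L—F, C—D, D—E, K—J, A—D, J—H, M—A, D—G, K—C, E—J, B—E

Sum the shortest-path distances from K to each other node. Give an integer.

26

Distances from K: A:2, B:3, C:1, D:2, E:2, F:3, G:2, H:2, I:2, J:1, L:3, M:3.
Sum = 2 + 3 + 1 + 2 + 2 + 3 + 2 + 2 + 2 + 1 + 3 + 3 = 26.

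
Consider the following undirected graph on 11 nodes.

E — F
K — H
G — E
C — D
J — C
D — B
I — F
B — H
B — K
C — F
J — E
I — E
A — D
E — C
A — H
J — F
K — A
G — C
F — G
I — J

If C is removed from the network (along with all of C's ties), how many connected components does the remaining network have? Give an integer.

Without C, the remaining ties split the others into: {E, F, G, I, J}; {A, B, D, H, K}.
That's 2 separate components.

2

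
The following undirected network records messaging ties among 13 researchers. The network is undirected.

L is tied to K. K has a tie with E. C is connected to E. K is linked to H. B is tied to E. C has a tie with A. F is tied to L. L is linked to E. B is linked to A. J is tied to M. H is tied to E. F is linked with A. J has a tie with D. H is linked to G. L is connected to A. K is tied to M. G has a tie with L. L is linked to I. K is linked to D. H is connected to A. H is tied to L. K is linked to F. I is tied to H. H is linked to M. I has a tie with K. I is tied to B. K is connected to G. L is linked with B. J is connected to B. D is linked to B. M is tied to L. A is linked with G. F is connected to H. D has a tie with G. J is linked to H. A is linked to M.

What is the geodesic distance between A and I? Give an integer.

One shortest route is A – L – I, which uses 2 edges, and A and I are not directly tied, so nothing shorter exists. So d(A,I) = 2.

2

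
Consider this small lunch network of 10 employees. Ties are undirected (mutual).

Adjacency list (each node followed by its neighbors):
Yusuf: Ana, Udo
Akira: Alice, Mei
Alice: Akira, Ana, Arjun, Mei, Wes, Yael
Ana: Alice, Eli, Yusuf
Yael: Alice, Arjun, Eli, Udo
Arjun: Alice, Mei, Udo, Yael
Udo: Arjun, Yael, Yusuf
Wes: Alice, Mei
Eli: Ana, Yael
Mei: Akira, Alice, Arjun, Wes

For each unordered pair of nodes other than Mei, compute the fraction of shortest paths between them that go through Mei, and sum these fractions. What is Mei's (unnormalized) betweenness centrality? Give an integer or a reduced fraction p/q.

Pairs whose geodesics pass through Mei — Wes–Udo: 1/3; Wes–Arjun: 1/2; Wes–Akira: 1/2; Udo–Akira: 1/3; Arjun–Akira: 1/2.
All other pairs contribute 0.
Summing the contributions gives betweenness(Mei) = 13/6.

13/6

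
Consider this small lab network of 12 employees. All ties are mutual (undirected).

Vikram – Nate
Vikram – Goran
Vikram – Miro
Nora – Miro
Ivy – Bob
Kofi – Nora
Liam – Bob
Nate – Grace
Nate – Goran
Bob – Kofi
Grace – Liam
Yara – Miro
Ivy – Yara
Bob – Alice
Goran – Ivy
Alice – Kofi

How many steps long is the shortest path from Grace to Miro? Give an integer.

3

One shortest route is Grace – Nate – Vikram – Miro, which uses 3 edges, and at distance 2 from Grace we only reach {Bob, Goran, Vikram}, which does not include Miro. So d(Grace,Miro) = 3.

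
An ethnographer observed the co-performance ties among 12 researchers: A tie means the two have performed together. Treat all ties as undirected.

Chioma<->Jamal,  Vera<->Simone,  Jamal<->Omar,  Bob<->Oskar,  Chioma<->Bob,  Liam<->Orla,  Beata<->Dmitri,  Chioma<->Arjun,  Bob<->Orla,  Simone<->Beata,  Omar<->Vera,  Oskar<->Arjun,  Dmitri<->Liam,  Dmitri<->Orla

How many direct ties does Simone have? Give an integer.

Simone is directly tied to Beata and Vera. That is 2 neighbors, so the degree of Simone is 2.

2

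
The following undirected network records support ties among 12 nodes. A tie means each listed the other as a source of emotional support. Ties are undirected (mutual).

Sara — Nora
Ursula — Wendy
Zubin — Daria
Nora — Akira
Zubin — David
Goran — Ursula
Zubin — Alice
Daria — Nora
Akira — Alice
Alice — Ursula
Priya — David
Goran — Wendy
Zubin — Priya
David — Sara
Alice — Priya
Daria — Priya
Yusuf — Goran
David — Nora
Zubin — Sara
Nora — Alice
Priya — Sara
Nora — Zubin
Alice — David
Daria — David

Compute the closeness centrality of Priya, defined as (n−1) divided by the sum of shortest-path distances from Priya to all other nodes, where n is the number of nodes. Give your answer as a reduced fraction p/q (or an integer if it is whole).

11/21

Distances from Priya: Akira:2, Alice:1, Daria:1, David:1, Goran:3, Nora:2, Sara:1, Ursula:2, Wendy:3, Yusuf:4, Zubin:1. Sum = 21.
n = 12, so closeness = 11/21.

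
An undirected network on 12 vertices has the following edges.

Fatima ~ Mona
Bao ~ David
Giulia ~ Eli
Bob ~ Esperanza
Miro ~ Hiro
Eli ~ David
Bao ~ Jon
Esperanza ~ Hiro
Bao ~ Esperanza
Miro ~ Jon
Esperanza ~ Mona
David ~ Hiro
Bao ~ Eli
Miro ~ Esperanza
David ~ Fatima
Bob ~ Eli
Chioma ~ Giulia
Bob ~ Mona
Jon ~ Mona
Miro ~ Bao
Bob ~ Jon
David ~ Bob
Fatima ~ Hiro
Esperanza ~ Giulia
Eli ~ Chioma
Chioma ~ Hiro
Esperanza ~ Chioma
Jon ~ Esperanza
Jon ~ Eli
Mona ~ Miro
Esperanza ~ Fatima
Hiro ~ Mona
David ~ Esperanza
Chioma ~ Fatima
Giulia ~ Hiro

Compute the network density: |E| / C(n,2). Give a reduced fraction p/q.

35/66

There are 35 edges and 12 nodes, so the maximum possible is C(12,2) = 66.
Density = 35/66.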